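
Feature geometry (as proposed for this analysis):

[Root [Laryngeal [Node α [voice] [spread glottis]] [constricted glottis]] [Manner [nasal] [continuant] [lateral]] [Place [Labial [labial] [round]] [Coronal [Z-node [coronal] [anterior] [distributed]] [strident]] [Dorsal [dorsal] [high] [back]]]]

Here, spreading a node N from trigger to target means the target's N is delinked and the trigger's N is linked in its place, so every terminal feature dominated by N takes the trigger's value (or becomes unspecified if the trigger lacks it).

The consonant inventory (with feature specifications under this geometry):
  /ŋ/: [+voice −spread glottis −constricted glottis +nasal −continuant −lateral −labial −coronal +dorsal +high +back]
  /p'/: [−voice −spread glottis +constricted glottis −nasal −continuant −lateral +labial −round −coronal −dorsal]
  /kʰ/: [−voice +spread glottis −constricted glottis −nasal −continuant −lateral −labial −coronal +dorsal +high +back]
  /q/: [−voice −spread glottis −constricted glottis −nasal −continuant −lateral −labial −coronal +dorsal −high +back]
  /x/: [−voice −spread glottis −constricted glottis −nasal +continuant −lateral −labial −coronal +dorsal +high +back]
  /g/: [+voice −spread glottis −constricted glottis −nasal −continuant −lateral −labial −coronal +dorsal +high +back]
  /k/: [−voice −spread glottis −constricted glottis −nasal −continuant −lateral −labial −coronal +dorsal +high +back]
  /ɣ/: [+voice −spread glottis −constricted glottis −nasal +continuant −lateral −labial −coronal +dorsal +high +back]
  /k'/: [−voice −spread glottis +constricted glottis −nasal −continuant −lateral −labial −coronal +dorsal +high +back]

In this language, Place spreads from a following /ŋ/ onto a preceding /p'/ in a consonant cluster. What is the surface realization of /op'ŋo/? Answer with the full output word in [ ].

The Place node dominates the terminals [labial], [round], [coronal], [anterior], [distributed], [strident], [dorsal], [high], [back].
Spreading Place from /ŋ/ onto /p'/ replaces those values with /ŋ/'s: [−labial], [−coronal], [+dorsal], [+high], [+back]. Features outside Place ([voice], [spread glottis], [constricted glottis], …) stay as in /p'/.
Among the inventory, only /k'/ has exactly this specification, giving the surface form [ok'ŋo].

[ok'ŋo]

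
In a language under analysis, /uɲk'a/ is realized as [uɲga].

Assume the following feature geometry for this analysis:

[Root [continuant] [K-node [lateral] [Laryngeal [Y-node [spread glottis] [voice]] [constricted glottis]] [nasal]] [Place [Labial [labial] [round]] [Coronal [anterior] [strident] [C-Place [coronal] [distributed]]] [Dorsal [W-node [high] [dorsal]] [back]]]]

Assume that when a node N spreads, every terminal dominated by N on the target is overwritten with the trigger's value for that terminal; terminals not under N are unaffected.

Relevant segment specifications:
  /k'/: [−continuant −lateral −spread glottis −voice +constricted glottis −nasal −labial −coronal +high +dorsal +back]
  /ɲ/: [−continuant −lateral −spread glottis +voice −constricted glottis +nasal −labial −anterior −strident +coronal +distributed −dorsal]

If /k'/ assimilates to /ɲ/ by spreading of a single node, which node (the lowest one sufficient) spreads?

Laryngeal

Comparing /k'/ with its surface form [g], the features that change are [voice], [constricted glottis].
The smallest constituent containing every changed terminal is Laryngeal — each of its daughters lacks at least one of the affected features.
If Laryngeal spreads, every terminal under it takes /ɲ/'s value, producing [g] as observed.
[nasal] — on which /ɲ/ differs from /k'/ — is unchanged, so neither K-node nor anything higher can have spread; the constituent is no larger than Laryngeal.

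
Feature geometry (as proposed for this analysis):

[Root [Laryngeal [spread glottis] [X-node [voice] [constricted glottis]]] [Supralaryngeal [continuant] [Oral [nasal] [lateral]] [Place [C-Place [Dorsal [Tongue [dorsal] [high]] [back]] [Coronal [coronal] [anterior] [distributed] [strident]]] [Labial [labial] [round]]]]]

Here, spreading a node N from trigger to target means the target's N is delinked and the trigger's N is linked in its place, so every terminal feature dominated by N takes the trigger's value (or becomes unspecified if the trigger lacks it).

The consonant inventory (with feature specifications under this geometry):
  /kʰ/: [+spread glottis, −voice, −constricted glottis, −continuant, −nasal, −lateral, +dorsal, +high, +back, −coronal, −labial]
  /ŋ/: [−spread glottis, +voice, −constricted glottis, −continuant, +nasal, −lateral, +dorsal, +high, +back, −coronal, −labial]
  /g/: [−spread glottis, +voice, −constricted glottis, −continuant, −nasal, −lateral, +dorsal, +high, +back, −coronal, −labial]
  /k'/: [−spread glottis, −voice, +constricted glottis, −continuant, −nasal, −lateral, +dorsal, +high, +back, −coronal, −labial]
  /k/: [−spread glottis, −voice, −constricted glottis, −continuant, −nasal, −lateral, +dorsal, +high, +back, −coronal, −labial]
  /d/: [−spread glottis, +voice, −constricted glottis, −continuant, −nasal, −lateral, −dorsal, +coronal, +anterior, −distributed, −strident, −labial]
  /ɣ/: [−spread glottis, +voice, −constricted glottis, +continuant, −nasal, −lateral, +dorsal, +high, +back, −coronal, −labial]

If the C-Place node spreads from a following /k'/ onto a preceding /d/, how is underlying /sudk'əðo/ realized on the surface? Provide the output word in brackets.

[sugk'əðo]

Terminals under C-Place in this geometry: [dorsal], [high], [back], [coronal], [anterior], [distributed], [strident].
After delinking /d/'s C-Place and linking /k'/'s, the affected terminals become [+dorsal], [+high], [+back], [−coronal]; [spread glottis], [voice], [constricted glottis], … (outside C-Place) are retained from /d/.
This feature bundle is that of [g], so /sudk'əðo/ surfaces as [sugk'əðo].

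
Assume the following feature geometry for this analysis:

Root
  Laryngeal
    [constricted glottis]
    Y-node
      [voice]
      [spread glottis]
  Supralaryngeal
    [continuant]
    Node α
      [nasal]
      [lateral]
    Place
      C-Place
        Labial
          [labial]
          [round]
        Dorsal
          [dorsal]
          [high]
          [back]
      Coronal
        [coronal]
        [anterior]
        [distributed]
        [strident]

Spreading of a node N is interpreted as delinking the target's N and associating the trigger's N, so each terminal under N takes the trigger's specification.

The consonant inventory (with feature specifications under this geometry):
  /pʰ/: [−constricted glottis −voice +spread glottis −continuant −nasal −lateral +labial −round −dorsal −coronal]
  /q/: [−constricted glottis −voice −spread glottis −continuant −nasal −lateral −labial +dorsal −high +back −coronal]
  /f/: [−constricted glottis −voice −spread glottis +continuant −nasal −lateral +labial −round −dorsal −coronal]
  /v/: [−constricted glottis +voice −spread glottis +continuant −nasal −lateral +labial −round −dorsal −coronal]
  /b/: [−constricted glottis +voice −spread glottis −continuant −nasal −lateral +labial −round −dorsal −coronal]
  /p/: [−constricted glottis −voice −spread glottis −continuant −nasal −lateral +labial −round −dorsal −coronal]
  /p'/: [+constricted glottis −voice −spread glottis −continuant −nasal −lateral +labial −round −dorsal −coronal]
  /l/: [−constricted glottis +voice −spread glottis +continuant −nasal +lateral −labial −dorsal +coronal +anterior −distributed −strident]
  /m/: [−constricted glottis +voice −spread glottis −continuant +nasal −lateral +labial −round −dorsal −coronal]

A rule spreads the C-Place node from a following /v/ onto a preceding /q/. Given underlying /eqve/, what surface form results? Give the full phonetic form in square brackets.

[epve]

The C-Place node dominates the terminals [labial], [round], [dorsal], [high], [back].
Spreading C-Place from /v/ onto /q/ replaces those values with /v/'s: [+labial], [−round], [−dorsal]. Features outside C-Place ([constricted glottis], [voice], [spread glottis], …) stay as in /q/.
The resulting bundle matches /p/ in the inventory; substituting it for /q/ gives [epve].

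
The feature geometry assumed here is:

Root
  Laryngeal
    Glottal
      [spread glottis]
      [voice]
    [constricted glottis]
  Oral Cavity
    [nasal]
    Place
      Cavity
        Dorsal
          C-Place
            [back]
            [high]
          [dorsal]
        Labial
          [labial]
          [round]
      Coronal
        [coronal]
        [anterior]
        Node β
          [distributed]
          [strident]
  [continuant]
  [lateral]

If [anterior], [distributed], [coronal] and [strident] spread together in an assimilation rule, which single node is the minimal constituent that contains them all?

Coronal

[anterior]: Root ▹ Oral Cavity ▹ Place ▹ Coronal ▹ [anterior].
[distributed]: Root ▹ Oral Cavity ▹ Place ▹ Coronal ▹ Node β ▹ [distributed].
[coronal]: Root ▹ Oral Cavity ▹ Place ▹ Coronal ▹ [coronal].
[strident]: Root ▹ Oral Cavity ▹ Place ▹ Coronal ▹ Node β ▹ [strident].
The listed terminals split across distinct daughters of Coronal, so Coronal itself is the smallest node containing them all.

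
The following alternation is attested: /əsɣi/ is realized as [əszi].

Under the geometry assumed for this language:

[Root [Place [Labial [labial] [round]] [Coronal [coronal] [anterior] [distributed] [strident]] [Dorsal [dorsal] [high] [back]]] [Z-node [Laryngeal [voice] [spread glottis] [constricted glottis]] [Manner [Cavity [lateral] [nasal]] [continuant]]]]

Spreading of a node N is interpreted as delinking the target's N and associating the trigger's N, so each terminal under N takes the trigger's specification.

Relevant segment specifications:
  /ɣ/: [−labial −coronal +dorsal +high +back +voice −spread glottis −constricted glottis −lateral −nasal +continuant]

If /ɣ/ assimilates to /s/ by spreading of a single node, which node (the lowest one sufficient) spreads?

Feature comparison: [coronal], [anterior], [distributed], [strident], [dorsal], [high], [back] differ between /ɣ/ and [z]; the remaining terminals match.
In this geometry the lowest node dominating all of them is Place: every daughter of Place dominates only a proper subset, so no lower node suffices.
Spreading Place from /s/ overwrites each of those terminals with /s/'s values, yielding exactly [z].
[voice] — on which /s/ differs from /ɣ/ — is unchanged, so Root cannot have spread; the constituent is no larger than Place.

Place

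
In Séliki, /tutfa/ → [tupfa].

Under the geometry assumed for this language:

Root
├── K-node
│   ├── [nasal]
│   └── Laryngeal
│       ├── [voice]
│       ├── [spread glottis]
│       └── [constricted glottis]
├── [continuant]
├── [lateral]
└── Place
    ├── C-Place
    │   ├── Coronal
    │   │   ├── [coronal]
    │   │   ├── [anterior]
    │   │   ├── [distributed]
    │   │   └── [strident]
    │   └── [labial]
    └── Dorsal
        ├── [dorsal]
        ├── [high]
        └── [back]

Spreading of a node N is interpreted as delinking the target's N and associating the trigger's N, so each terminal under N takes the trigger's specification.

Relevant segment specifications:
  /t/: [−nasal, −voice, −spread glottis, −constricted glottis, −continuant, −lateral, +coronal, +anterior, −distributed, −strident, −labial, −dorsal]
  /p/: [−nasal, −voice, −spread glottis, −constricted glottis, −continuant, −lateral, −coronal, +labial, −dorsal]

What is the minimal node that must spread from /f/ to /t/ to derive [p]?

Comparing /t/ with its surface form [p], the features that change are [labial], [coronal], [anterior], [distributed], [strident].
The smallest constituent containing every changed terminal is C-Place — each of its daughters lacks at least one of the affected features.
Spreading C-Place from /f/ overwrites each of those terminals with /f/'s values, yielding exactly [p].
[continuant], a feature on which the two segments disagree outside C-Place, is unchanged — nothing dominating it spread, and C-Place is the minimal sufficient constituent.

C-Place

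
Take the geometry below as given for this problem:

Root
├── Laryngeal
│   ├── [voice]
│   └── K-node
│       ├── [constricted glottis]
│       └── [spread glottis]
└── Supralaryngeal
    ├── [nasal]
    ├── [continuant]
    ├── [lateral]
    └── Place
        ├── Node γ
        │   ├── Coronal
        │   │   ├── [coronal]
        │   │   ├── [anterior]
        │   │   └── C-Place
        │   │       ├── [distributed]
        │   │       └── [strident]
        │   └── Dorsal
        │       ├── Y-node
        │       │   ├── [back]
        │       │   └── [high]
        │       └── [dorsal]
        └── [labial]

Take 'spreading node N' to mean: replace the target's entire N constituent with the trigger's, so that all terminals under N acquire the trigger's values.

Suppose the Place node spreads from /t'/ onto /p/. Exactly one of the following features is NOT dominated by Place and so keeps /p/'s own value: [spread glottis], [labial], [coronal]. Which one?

[spread glottis]

Place dominates exactly [coronal], [anterior], [distributed], [strident], [back], [high], [dorsal], [labial].
[labial], [coronal] all lie under Place, so they are overwritten when Place spreads.
[spread glottis] is not within the Place subtree (it hangs from K-node), so /p/'s [spread glottis] value survives.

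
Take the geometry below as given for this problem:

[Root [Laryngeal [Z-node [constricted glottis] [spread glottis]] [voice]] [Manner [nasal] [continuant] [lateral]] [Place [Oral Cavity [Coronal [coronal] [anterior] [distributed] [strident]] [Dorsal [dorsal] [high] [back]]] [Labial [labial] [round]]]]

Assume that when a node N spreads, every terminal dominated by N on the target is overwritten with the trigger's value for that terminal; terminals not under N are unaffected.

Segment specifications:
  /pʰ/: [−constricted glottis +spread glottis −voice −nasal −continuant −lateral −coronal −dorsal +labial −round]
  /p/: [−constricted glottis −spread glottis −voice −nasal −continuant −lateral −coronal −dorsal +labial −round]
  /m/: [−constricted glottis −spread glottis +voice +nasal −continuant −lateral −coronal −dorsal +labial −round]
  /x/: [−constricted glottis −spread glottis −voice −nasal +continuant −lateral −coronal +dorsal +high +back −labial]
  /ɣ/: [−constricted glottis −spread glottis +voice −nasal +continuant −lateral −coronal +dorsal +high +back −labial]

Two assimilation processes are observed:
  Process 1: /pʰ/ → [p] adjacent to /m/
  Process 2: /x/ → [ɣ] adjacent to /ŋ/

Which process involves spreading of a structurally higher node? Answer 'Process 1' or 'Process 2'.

Process 1: the feature that changes is [spread glottis]; the minimal node is [spread glottis] (depth 3).
Process 2 alters [voice]; the lowest dominating node is [voice] (depth 2 from Root).
[voice] (depth 2) sits above [spread glottis] (depth 3), making Process 2 the one with the higher spreading node.

Process 2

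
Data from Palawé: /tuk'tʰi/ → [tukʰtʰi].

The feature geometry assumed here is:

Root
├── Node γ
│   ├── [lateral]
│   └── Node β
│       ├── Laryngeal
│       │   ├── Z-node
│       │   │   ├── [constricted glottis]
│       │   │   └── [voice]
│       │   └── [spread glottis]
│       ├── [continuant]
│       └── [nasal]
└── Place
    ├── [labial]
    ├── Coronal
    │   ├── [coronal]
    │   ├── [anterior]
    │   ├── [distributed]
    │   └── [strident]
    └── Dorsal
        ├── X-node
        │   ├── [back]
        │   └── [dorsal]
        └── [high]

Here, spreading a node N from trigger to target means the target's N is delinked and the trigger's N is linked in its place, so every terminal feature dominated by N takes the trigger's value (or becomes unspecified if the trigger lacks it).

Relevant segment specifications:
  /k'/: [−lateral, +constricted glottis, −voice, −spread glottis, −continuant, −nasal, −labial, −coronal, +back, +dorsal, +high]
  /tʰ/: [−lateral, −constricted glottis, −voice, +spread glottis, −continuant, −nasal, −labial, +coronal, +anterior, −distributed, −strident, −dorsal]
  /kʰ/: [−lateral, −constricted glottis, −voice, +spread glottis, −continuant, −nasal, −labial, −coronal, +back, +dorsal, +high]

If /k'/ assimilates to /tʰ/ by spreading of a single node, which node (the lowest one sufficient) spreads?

Laryngeal

Comparing /k'/ with its surface form [kʰ], the features that change are [spread glottis], [constricted glottis].
These terminals are all dominated by Laryngeal, and no proper subconstituent of Laryngeal covers them all; Laryngeal is their lowest common ancestor.
Delinking /k'/'s Laryngeal and associating /tʰ/'s Laryngeal gives precisely the feature bundle of [kʰ].
[dorsal], [coronal] stay as in /k'/ although /tʰ/ differs there, so no node dominating them spread; among the remaining candidates Laryngeal is the lowest that derives the output.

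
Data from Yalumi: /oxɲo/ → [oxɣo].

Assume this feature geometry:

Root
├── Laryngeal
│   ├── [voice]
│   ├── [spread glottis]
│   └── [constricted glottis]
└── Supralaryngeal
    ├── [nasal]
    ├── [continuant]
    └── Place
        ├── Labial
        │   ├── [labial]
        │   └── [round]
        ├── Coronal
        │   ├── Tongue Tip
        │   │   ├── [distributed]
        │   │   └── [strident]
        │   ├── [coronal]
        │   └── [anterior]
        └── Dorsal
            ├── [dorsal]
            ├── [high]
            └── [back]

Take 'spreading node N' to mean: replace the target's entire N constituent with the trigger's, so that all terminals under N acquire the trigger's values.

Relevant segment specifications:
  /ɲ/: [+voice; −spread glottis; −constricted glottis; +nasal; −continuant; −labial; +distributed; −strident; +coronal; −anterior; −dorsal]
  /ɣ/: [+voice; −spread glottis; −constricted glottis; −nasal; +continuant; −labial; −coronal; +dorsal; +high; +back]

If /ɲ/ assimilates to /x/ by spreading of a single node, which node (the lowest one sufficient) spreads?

Comparing /ɲ/ with its surface form [ɣ], the features that change are [nasal], [continuant], [coronal], [anterior], [distributed], [strident], [dorsal], [high], [back].
The smallest constituent containing every changed terminal is Supralaryngeal — each of its daughters lacks at least one of the affected features.
Delinking /ɲ/'s Supralaryngeal and associating /x/'s Supralaryngeal gives precisely the feature bundle of [ɣ].
Had Root spread, [voice] would have taken /x/'s value; it stays as in /ɲ/, confirming the spreading constituent is exactly Supralaryngeal.

Supralaryngeal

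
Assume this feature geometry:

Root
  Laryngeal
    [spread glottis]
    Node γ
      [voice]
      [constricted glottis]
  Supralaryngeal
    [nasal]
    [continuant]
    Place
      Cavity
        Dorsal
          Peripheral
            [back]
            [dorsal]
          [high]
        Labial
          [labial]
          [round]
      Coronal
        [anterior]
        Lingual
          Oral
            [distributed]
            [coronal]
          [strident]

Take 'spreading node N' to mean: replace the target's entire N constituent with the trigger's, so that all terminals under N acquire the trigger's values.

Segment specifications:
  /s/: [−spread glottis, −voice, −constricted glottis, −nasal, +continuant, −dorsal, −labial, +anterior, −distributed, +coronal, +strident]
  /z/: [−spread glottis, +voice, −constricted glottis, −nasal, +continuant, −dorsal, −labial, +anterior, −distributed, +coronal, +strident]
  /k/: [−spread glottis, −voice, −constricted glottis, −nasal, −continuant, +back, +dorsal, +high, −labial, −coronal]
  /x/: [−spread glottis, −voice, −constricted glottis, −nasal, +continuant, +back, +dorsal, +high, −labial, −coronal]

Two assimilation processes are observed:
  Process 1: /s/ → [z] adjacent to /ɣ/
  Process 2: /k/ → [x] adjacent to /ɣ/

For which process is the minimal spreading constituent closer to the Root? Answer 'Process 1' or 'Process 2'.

Process 2

In Process 1, [voice] changes, so the minimal spreading node is [voice] at depth 3.
Process 2: the feature that changes is [continuant]; the minimal node is [continuant] (depth 2).
[continuant] (depth 2) sits above [voice] (depth 3), making Process 2 the one with the higher spreading node.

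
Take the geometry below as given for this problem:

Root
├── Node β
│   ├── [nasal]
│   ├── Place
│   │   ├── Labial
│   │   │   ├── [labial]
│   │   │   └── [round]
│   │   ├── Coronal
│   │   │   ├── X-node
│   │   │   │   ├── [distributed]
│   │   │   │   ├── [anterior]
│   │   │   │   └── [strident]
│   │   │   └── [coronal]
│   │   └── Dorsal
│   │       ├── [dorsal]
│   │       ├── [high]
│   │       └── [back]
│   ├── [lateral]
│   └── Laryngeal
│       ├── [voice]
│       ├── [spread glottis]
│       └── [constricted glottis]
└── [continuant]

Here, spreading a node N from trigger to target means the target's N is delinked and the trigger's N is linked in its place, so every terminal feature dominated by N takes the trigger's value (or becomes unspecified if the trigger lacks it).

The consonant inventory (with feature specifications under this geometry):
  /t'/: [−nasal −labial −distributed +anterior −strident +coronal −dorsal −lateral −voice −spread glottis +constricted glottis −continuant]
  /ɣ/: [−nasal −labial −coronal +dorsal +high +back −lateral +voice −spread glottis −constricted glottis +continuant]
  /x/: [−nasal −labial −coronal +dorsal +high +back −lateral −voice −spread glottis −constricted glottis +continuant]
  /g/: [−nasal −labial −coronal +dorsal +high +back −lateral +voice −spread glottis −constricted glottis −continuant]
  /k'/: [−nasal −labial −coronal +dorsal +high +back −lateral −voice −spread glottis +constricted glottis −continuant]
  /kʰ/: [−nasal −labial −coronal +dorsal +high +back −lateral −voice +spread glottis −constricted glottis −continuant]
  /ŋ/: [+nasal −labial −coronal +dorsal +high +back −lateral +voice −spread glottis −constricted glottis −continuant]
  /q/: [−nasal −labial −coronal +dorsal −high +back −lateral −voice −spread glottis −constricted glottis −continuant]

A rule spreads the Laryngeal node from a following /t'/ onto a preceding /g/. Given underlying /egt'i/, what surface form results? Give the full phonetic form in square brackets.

[ek't'i]

Terminals under Laryngeal in this geometry: [voice], [spread glottis], [constricted glottis].
After delinking /g/'s Laryngeal and linking /t'/'s, the affected terminals become [−voice], [−spread glottis], [+constricted glottis]; [nasal], [labial], [coronal], … (outside Laryngeal) are retained from /g/.
This feature bundle is that of [k'], so /egt'i/ surfaces as [ek't'i].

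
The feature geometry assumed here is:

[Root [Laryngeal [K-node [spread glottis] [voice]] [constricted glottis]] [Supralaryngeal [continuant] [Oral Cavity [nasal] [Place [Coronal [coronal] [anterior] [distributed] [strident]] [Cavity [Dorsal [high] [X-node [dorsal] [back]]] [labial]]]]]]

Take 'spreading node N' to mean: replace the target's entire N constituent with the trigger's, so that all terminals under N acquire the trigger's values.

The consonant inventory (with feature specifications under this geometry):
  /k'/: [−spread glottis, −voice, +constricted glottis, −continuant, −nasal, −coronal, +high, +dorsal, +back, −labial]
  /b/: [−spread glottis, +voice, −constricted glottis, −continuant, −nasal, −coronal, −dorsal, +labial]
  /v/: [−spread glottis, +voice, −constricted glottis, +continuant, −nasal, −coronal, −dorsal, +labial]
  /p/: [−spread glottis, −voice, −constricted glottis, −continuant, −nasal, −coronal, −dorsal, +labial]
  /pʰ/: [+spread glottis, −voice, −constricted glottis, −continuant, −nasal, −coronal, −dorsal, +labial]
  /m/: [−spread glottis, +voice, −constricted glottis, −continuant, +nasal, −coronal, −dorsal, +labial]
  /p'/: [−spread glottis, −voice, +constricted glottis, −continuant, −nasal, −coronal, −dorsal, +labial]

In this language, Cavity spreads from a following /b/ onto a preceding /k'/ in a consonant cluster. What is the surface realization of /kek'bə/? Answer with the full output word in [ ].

[kep'bə]

The Cavity node dominates the terminals [high], [dorsal], [back], [labial].
After delinking /k'/'s Cavity and linking /b/'s, the affected terminals become [−dorsal], [+labial]; [spread glottis], [voice], [constricted glottis], … (outside Cavity) are retained from /k'/.
This feature bundle is that of [p'], so /kek'bə/ surfaces as [kep'bə].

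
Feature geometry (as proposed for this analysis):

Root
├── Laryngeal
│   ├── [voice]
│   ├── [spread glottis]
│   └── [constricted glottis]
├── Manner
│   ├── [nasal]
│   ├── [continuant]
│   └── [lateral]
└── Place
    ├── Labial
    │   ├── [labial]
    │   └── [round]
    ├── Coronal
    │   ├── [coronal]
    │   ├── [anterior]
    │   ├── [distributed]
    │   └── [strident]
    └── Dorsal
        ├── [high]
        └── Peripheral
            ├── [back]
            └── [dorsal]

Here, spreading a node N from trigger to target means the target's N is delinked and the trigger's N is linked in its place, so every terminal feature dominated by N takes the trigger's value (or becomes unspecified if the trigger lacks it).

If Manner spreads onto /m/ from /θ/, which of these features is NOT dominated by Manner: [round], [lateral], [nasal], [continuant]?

The terminals dominated by Manner are [nasal], [continuant], [lateral].
[continuant], [nasal], [lateral] all lie under Manner, so they are overwritten when Manner spreads.
[round] attaches under Labial, not under Manner, so /m/ retains its own value for [round].

[round]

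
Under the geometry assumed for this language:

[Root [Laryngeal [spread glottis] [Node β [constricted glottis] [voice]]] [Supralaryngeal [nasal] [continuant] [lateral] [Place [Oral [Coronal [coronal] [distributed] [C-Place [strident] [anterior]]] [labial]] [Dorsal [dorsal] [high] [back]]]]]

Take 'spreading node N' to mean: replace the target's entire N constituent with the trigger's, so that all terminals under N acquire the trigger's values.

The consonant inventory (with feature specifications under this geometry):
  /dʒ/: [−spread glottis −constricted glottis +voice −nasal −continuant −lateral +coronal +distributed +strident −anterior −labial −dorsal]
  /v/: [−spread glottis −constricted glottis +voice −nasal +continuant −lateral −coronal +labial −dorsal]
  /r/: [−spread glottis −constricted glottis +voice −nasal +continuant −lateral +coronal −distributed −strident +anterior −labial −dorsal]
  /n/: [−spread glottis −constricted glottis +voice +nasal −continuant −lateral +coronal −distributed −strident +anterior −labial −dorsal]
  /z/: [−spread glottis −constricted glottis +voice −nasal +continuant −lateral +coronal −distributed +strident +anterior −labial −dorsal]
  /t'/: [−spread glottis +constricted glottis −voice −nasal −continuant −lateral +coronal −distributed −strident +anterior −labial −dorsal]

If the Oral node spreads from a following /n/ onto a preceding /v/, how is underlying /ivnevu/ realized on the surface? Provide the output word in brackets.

[irnevu]

Oral immediately or transitively dominates [coronal], [distributed], [strident], [anterior], [labial].
The target acquires /n/'s values for everything under Oral — [+coronal], [−distributed], [−strident], [+anterior], [−labial] — while keeping its own [spread glottis], [constricted glottis], [voice], ….
This feature bundle is that of [r], so /ivnevu/ surfaces as [irnevu].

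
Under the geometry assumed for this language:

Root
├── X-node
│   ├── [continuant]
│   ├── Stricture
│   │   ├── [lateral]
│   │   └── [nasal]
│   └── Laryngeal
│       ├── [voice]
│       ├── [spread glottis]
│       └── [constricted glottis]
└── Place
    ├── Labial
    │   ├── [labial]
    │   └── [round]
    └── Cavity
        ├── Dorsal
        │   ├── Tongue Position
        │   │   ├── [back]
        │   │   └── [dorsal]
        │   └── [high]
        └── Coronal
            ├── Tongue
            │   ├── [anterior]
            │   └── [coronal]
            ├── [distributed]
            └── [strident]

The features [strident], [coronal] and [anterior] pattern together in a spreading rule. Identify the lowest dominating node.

[strident] lies under Coronal (below Place).
[coronal] lies under Tongue (below Place).
[anterior]: Root / Place / Cavity / Coronal / Tongue / [anterior].
These paths first converge at Coronal; no daughter of Coronal dominates all 3 features, so Coronal is the minimal constituent.

Coronal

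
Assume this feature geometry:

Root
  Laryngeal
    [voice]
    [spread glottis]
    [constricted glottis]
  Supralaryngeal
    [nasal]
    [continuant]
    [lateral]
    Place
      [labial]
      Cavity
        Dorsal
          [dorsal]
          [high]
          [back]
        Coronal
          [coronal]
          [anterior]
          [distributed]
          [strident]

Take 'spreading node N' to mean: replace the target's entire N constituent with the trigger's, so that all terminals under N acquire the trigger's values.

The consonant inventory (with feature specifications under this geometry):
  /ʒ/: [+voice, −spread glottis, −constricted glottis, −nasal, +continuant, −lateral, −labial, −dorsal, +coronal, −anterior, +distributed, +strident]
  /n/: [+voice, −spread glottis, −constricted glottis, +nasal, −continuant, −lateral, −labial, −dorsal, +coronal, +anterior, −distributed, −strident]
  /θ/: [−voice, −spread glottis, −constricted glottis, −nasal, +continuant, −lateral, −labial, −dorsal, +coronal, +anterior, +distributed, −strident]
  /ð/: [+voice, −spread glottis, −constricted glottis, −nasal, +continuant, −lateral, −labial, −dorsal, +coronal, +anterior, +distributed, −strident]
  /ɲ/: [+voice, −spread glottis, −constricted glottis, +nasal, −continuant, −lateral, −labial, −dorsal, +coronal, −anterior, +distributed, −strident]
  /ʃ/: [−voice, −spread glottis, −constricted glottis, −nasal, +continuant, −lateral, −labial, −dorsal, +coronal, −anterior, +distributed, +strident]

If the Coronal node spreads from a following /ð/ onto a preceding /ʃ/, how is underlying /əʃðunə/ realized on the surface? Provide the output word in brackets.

Terminals under Coronal in this geometry: [coronal], [anterior], [distributed], [strident].
The target acquires /ð/'s values for everything under Coronal — [+coronal], [+anterior], [+distributed], [−strident] — while keeping its own [voice], [spread glottis], [constricted glottis], ….
This feature bundle is that of [θ], so /əʃðunə/ surfaces as [əθðunə].

[əθðunə]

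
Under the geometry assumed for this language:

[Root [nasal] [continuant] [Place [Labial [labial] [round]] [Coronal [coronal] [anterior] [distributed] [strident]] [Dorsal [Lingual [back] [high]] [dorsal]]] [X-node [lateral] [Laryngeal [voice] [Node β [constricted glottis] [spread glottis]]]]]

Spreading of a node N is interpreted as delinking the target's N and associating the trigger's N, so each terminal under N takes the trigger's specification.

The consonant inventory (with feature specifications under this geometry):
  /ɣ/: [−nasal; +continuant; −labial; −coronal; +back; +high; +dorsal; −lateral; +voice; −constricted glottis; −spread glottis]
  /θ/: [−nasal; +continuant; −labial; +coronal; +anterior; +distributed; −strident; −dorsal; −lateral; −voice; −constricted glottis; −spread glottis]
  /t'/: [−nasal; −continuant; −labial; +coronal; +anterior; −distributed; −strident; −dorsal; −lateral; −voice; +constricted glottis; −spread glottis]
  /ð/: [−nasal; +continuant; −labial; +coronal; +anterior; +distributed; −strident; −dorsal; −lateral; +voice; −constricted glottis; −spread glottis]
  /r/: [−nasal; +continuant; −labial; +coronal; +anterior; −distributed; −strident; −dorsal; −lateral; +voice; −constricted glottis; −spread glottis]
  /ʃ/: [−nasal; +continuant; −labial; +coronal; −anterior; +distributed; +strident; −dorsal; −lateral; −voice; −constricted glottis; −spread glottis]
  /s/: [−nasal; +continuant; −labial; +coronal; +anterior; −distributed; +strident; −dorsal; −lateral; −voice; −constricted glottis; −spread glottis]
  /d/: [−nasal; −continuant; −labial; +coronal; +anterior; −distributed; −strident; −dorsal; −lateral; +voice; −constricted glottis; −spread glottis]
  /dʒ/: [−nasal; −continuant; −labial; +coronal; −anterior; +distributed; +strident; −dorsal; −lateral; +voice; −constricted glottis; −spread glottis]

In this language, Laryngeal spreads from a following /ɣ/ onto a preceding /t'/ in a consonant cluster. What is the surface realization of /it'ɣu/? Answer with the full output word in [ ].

The Laryngeal node dominates the terminals [voice], [constricted glottis], [spread glottis].
After delinking /t'/'s Laryngeal and linking /ɣ/'s, the affected terminals become [+voice], [−constricted glottis], [−spread glottis]; [nasal], [continuant], [labial], … (outside Laryngeal) are retained from /t'/.
Among the inventory, only /d/ has exactly this specification, giving the surface form [idɣu].

[idɣu]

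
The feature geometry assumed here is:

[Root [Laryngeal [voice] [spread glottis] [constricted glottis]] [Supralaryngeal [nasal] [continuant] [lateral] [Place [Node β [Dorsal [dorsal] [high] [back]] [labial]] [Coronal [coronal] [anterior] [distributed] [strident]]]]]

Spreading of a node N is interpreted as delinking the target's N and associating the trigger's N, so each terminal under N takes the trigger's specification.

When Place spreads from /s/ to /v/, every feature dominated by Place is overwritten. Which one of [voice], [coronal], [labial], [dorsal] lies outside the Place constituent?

Place dominates exactly [dorsal], [high], [back], [labial], [coronal], [anterior], [distributed], [strident].
Spreading Place replaces [dorsal], [coronal], [labial] with the trigger's values, since each sits inside the Place constituent.
[voice] is not within the Place subtree (it hangs from Laryngeal), so /v/'s [voice] value survives.

[voice]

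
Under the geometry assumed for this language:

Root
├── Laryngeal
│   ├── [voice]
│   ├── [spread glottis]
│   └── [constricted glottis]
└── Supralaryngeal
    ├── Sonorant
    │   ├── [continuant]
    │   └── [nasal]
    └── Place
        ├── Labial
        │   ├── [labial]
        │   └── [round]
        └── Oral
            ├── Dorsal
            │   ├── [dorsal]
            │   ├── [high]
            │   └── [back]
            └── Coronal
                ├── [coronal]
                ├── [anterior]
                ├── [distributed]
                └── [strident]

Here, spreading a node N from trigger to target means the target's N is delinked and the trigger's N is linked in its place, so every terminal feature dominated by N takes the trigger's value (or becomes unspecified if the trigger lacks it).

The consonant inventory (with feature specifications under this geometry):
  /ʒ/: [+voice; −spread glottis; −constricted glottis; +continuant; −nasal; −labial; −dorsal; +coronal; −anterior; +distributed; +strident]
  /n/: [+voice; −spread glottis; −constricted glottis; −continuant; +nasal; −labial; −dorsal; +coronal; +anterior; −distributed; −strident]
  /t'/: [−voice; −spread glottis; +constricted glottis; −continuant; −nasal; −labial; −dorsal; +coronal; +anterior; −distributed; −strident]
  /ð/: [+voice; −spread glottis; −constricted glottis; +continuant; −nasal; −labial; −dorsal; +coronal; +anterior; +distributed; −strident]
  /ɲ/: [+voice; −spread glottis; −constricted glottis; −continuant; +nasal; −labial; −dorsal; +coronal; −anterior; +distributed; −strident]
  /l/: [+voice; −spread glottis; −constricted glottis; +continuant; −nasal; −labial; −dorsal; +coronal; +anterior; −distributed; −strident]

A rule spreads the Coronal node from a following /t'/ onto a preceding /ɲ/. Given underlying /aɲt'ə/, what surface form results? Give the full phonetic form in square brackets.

Coronal immediately or transitively dominates [coronal], [anterior], [distributed], [strident].
Spreading Coronal from /t'/ onto /ɲ/ replaces those values with /t'/'s: [+coronal], [+anterior], [−distributed], [−strident]. Features outside Coronal ([voice], [spread glottis], [constricted glottis], …) stay as in /ɲ/.
The resulting bundle matches /n/ in the inventory; substituting it for /ɲ/ gives [ant'ə].

[ant'ə]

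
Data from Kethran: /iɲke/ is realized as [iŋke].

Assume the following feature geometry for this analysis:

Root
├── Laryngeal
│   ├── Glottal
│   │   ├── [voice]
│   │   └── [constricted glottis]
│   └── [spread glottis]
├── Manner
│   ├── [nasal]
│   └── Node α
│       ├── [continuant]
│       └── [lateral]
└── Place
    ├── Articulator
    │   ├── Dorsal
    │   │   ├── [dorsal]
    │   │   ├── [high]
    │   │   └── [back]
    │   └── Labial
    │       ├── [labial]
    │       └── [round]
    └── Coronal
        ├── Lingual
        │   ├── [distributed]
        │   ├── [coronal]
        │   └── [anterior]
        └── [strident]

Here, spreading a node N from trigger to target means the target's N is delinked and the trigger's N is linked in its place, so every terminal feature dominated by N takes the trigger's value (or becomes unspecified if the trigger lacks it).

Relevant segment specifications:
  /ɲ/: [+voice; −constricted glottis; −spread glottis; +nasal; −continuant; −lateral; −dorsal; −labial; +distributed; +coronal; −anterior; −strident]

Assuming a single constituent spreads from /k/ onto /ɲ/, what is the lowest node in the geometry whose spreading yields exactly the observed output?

Place

/ɲ/ and [ŋ] differ in [coronal], [anterior], [distributed], [strident], [dorsal], [high], [back]; every other specified feature is identical.
These terminals are all dominated by Place, and no proper subconstituent of Place covers them all; Place is their lowest common ancestor.
Spreading Place from /k/ overwrites each of those terminals with /k/'s values, yielding exactly [ŋ].
[nasal], [voice] — on which /k/ differs from /ɲ/ — are unchanged, so Root cannot have spread; the constituent is no larger than Place.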